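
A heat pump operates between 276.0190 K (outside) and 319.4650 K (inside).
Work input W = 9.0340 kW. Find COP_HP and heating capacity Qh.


COP = 319.4650 / 43.4460 = 7.3532
Qh = 7.3532 * 9.0340 = 66.4284 kW

COP = 7.3532, Qh = 66.4284 kW


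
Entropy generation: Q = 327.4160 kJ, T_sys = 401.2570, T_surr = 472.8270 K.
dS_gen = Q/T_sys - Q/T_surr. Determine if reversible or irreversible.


dS_sys = 327.4160/401.2570 = 0.8160 kJ/K
dS_surr = -327.4160/472.8270 = -0.6925 kJ/K
dS_gen = 0.8160 - 0.6925 = 0.1235 kJ/K (irreversible)

dS_gen = 0.1235 kJ/K, irreversible


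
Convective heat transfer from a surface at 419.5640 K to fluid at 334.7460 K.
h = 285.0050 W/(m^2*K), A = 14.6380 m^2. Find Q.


dT = 84.8180 K
Q = 285.0050 * 14.6380 * 84.8180 = 353852.4848 W

353852.4848 W


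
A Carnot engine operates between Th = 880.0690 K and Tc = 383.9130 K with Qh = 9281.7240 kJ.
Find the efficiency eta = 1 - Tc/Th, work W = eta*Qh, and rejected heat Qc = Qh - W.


eta = 1 - 383.9130/880.0690 = 0.5638
W = 0.5638 * 9281.7240 = 5232.7523 kJ
Qc = 9281.7240 - 5232.7523 = 4048.9717 kJ

eta = 56.3769%, W = 5232.7523 kJ, Qc = 4048.9717 kJ


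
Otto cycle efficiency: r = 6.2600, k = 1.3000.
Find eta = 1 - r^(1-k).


r^(k-1) = 1.7337
eta = 1 - 1/1.7337 = 0.4232 = 42.3197%

42.3197%


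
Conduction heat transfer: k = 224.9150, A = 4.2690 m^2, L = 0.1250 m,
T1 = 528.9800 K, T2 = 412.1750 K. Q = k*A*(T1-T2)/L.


dT = 116.8050 K
Q = 224.9150 * 4.2690 * 116.8050 / 0.1250 = 897213.9054 W

897213.9054 W


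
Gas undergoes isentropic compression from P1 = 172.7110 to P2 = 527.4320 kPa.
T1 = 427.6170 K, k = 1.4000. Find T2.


(k-1)/k = 0.2857
(P2/P1)^exp = 1.3757
T2 = 427.6170 * 1.3757 = 588.2779 K

588.2779 K


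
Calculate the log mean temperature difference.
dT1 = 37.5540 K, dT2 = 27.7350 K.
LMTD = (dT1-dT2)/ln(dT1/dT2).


dT1/dT2 = 1.3540
ln(dT1/dT2) = 0.3031
LMTD = 9.8190 / 0.3031 = 32.3969 K

32.3969 K


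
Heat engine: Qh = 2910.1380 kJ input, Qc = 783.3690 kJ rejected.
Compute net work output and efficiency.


W = 2910.1380 - 783.3690 = 2126.7690 kJ
eta = 2126.7690 / 2910.1380 = 0.7308 = 73.0814%

W = 2126.7690 kJ, eta = 73.0814%


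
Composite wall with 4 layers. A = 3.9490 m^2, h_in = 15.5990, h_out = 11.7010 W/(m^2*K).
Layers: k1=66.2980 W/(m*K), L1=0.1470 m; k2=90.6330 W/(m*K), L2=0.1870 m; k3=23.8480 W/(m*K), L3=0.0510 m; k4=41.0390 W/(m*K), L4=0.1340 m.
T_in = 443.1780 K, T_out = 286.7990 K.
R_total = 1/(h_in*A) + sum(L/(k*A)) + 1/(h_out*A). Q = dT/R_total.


R_conv_in = 1/(15.5990*3.9490) = 0.0162
R_1 = 0.1470/(66.2980*3.9490) = 0.0006
R_2 = 0.1870/(90.6330*3.9490) = 0.0005
R_3 = 0.0510/(23.8480*3.9490) = 0.0005
R_4 = 0.1340/(41.0390*3.9490) = 0.0008
R_conv_out = 1/(11.7010*3.9490) = 0.0216
R_total = 0.0403 K/W
Q = 156.3790 / 0.0403 = 3877.7160 W

R_total = 0.0403 K/W, Q = 3877.7160 W


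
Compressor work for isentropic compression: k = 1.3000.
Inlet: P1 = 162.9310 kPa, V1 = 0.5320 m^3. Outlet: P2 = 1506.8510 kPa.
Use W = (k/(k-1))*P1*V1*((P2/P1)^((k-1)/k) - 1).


(k-1)/k = 0.2308
(P2/P1)^exp = 1.6709
W = 4.3333 * 162.9310 * 0.5320 * (1.6709 - 1) = 251.9796 kJ

251.9796 kJ


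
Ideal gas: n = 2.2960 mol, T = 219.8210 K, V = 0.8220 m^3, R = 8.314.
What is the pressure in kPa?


P = nRT/V = 2.2960 * 8.314 * 219.8210 / 0.8220
= 4196.1508 / 0.8220 = 5104.8063 Pa = 5.1048 kPa

5.1048 kPa


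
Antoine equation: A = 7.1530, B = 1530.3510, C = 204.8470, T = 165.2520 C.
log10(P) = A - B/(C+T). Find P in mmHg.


C+T = 370.0990
B/(C+T) = 4.1350
log10(P) = 7.1530 - 4.1350 = 3.0180
P = 10^3.0180 = 1042.3717 mmHg

1042.3717 mmHg


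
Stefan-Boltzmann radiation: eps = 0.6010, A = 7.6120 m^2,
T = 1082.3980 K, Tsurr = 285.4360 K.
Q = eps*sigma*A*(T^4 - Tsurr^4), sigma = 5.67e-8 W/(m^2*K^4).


T^4 = 1.3726e+12
Tsurr^4 = 6.6380e+09
Q = 0.6010 * 5.67e-8 * 7.6120 * 1.3660e+12 = 354322.6279 W

354322.6279 W


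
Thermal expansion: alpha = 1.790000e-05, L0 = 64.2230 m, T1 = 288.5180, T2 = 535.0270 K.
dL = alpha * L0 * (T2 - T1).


dT = 246.5090 K
dL = 1.790000e-05 * 64.2230 * 246.5090 = 0.283385 m
L_final = 64.506385 m

dL = 0.283385 m


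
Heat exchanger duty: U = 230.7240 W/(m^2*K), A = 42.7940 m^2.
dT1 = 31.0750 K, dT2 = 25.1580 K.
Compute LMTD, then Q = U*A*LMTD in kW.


LMTD = 28.0124 K
Q = 230.7240 * 42.7940 * 28.0124 = 276583.5546 W = 276.5836 kW

276.5836 kW


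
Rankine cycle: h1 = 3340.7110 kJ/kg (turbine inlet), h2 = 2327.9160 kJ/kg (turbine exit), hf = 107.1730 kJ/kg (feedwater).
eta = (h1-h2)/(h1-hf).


W = 1012.7950 kJ/kg
Q_in = 3233.5380 kJ/kg
eta = 0.3132 = 31.3216%

eta = 31.3216%


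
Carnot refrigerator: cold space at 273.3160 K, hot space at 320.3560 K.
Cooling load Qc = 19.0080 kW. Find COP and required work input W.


COP = 273.3160 / 47.0400 = 5.8103
W = 19.0080 / 5.8103 = 3.2714 kW

COP = 5.8103, W = 3.2714 kW


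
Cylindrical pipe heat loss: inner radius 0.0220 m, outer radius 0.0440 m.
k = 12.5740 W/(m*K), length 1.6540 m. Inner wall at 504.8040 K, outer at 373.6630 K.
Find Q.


dT = 131.1410 K
ln(ro/ri) = 0.6931
Q = 2*pi*12.5740*1.6540*131.1410 / 0.6931 = 24723.0393 W

24723.0393 W


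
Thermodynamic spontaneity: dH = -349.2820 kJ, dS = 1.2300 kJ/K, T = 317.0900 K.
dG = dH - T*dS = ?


T*dS = 317.0900 * 1.2300 = 390.0207 kJ
dG = -349.2820 - 390.0207 = -739.3027 kJ (spontaneous)

dG = -739.3027 kJ, spontaneous


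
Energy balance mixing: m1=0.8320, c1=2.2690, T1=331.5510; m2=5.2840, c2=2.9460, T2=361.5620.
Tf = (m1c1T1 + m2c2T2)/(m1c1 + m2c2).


num = 6254.2188
den = 17.4545
Tf = 358.3161 K

358.3161 K


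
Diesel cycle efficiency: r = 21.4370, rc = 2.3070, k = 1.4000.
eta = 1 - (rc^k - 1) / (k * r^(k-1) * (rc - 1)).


r^(k-1) = 3.4077
rc^k = 3.2230
eta = 0.6435 = 64.3484%

64.3484%


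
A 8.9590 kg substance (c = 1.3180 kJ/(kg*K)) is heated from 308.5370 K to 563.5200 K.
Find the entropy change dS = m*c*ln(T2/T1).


T2/T1 = 1.8264
ln(T2/T1) = 0.6024
dS = 8.9590 * 1.3180 * 0.6024 = 7.1127 kJ/K

7.1127 kJ/K


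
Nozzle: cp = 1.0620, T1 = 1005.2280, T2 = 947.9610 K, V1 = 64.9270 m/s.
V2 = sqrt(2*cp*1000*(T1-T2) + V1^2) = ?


dT = 57.2670 K
2*cp*1000*dT = 121635.1080
V1^2 = 4215.5153
V2 = sqrt(125850.6233) = 354.7543 m/s

354.7543 m/s


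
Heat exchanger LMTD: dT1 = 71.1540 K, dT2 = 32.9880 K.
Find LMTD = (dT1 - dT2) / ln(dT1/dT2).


dT1/dT2 = 2.1570
ln(dT1/dT2) = 0.7687
LMTD = 38.1660 / 0.7687 = 49.6499 K

49.6499 K


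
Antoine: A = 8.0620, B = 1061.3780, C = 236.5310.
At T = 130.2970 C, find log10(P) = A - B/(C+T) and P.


C+T = 366.8280
B/(C+T) = 2.8934
log10(P) = 8.0620 - 2.8934 = 5.1686
P = 10^5.1686 = 147436.7743 mmHg

147436.7743 mmHg


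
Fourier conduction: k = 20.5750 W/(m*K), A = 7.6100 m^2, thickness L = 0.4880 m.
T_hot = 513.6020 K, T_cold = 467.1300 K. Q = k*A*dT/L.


dT = 46.4720 K
Q = 20.5750 * 7.6100 * 46.4720 / 0.4880 = 14910.6317 W

14910.6317 W


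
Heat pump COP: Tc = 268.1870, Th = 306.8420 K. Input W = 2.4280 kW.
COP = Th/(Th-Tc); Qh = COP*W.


COP = 306.8420 / 38.6550 = 7.9380
Qh = 7.9380 * 2.4280 = 19.2734 kW

COP = 7.9380, Qh = 19.2734 kW


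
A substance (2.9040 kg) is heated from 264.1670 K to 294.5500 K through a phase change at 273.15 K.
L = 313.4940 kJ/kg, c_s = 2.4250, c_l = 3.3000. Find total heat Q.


Q1 (sensible, solid) = 2.9040 * 2.4250 * 8.9830 = 63.2601 kJ
Q2 (latent) = 2.9040 * 313.4940 = 910.3866 kJ
Q3 (sensible, liquid) = 2.9040 * 3.3000 * 21.4000 = 205.0805 kJ
Q_total = 1178.7271 kJ

1178.7271 kJ


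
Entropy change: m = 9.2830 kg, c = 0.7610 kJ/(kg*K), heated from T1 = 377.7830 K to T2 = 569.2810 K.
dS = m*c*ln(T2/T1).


T2/T1 = 1.5069
ln(T2/T1) = 0.4101
dS = 9.2830 * 0.7610 * 0.4101 = 2.8968 kJ/K

2.8968 kJ/K


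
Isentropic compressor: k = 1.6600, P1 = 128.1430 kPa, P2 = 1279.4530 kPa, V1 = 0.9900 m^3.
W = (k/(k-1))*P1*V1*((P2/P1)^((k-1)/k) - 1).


(k-1)/k = 0.3976
(P2/P1)^exp = 2.4965
W = 2.5152 * 128.1430 * 0.9900 * (2.4965 - 1) = 477.4830 kJ

477.4830 kJ


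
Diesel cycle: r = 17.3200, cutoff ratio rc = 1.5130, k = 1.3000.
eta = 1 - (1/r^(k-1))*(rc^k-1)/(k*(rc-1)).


r^(k-1) = 2.3527
rc^k = 1.7131
eta = 0.5455 = 54.5489%

54.5489%


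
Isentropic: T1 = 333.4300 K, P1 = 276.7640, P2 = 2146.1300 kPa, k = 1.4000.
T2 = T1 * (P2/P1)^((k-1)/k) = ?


(k-1)/k = 0.2857
(P2/P1)^exp = 1.7954
T2 = 333.4300 * 1.7954 = 598.6332 K

598.6332 K


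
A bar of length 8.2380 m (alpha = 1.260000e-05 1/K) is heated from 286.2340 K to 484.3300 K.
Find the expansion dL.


dT = 198.0960 K
dL = 1.260000e-05 * 8.2380 * 198.0960 = 0.020562 m
L_final = 8.258562 m

dL = 0.020562 m


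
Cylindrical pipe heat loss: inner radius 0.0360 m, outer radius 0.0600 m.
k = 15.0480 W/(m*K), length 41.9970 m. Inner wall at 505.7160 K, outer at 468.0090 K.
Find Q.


dT = 37.7070 K
ln(ro/ri) = 0.5108
Q = 2*pi*15.0480*41.9970*37.7070 / 0.5108 = 293107.0241 W

293107.0241 W


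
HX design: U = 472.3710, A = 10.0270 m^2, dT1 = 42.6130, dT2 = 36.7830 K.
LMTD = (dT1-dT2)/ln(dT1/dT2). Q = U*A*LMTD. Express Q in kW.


LMTD = 39.6265 K
Q = 472.3710 * 10.0270 * 39.6265 = 187689.7198 W = 187.6897 kW

187.6897 kW


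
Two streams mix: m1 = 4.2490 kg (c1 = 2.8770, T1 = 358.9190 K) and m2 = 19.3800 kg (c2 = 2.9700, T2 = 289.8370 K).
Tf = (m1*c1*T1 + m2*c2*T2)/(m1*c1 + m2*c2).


num = 21070.1717
den = 69.7830
Tf = 301.9386 K

301.9386 K


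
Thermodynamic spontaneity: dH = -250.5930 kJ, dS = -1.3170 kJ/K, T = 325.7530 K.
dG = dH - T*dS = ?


T*dS = 325.7530 * -1.3170 = -429.0167 kJ
dG = -250.5930 + 429.0167 = 178.4237 kJ (non-spontaneous)

dG = 178.4237 kJ, non-spontaneous


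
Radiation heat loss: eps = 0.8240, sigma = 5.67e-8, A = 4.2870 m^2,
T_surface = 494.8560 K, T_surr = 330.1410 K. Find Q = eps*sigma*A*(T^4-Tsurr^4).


T^4 = 5.9967e+10
Tsurr^4 = 1.1879e+10
Q = 0.8240 * 5.67e-8 * 4.2870 * 4.8088e+10 = 9631.6306 W

9631.6306 W


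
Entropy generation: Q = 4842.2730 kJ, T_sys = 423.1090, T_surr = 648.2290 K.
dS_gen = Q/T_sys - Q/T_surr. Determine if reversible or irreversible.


dS_sys = 4842.2730/423.1090 = 11.4445 kJ/K
dS_surr = -4842.2730/648.2290 = -7.4700 kJ/K
dS_gen = 11.4445 - 7.4700 = 3.9745 kJ/K (irreversible)

dS_gen = 3.9745 kJ/K, irreversible


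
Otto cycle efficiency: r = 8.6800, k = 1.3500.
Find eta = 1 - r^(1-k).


r^(k-1) = 2.1305
eta = 1 - 1/2.1305 = 0.5306 = 53.0627%

53.0627%


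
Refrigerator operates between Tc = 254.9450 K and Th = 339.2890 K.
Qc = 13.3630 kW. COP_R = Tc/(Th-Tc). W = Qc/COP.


COP = 254.9450 / 84.3440 = 3.0227
W = 13.3630 / 3.0227 = 4.4209 kW

COP = 3.0227, W = 4.4209 kW


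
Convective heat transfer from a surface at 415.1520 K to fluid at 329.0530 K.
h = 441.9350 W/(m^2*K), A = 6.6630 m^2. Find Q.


dT = 86.0990 K
Q = 441.9350 * 6.6630 * 86.0990 = 253528.2265 W

253528.2265 W


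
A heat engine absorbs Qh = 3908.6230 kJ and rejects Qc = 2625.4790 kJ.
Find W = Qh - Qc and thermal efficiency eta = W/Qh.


W = 3908.6230 - 2625.4790 = 1283.1440 kJ
eta = 1283.1440 / 3908.6230 = 0.3283 = 32.8285%

W = 1283.1440 kJ, eta = 32.8285%


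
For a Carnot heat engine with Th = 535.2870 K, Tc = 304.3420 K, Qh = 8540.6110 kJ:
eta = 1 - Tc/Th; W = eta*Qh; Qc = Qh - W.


eta = 1 - 304.3420/535.2870 = 0.4314
W = 0.4314 * 8540.6110 = 3684.7736 kJ
Qc = 8540.6110 - 3684.7736 = 4855.8374 kJ

eta = 43.1441%, W = 3684.7736 kJ, Qc = 4855.8374 kJ


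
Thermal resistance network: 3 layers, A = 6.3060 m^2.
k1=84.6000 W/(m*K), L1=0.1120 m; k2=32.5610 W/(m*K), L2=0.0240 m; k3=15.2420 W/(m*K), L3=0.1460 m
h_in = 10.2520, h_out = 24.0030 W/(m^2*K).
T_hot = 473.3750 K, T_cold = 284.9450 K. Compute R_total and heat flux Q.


R_conv_in = 1/(10.2520*6.3060) = 0.0155
R_1 = 0.1120/(84.6000*6.3060) = 0.0002
R_2 = 0.0240/(32.5610*6.3060) = 0.0001
R_3 = 0.1460/(15.2420*6.3060) = 0.0015
R_conv_out = 1/(24.0030*6.3060) = 0.0066
R_total = 0.0239 K/W
Q = 188.4300 / 0.0239 = 7877.3187 W

R_total = 0.0239 K/W, Q = 7877.3187 W


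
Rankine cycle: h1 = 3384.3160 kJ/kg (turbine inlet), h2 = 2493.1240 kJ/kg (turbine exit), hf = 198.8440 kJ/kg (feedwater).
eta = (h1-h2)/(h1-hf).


W = 891.1920 kJ/kg
Q_in = 3185.4720 kJ/kg
eta = 0.2798 = 27.9768%

eta = 27.9768%


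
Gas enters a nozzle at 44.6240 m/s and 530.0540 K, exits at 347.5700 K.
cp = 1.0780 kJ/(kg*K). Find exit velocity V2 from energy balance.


dT = 182.4840 K
2*cp*1000*dT = 393435.5040
V1^2 = 1991.3014
V2 = sqrt(395426.8054) = 628.8297 m/s

628.8297 m/s


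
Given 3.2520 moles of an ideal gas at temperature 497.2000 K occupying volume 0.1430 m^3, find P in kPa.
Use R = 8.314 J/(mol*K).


P = nRT/V = 3.2520 * 8.314 * 497.2000 / 0.1430
= 13442.8600 / 0.1430 = 94006.0143 Pa = 94.0060 kPa

94.0060 kPa


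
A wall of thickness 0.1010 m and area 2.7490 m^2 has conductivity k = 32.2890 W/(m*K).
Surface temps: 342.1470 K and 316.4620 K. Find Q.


dT = 25.6850 K
Q = 32.2890 * 2.7490 * 25.6850 / 0.1010 = 22572.9090 W

22572.9090 W


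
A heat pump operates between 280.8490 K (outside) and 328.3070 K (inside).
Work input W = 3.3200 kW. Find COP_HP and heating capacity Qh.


COP = 328.3070 / 47.4580 = 6.9178
Qh = 6.9178 * 3.3200 = 22.9672 kW

COP = 6.9178, Qh = 22.9672 kW


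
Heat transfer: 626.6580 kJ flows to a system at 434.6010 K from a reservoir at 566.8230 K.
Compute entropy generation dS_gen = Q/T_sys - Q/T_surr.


dS_sys = 626.6580/434.6010 = 1.4419 kJ/K
dS_surr = -626.6580/566.8230 = -1.1056 kJ/K
dS_gen = 1.4419 - 1.1056 = 0.3364 kJ/K (irreversible)

dS_gen = 0.3364 kJ/K, irreversible


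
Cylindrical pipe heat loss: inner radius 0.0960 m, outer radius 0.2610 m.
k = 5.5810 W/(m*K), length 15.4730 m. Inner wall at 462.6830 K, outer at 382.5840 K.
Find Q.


dT = 80.0990 K
ln(ro/ri) = 1.0002
Q = 2*pi*5.5810*15.4730*80.0990 / 1.0002 = 43452.8958 W

43452.8958 W


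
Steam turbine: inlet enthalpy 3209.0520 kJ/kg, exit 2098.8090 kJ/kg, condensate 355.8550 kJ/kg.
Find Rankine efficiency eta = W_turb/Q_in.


W = 1110.2430 kJ/kg
Q_in = 2853.1970 kJ/kg
eta = 0.3891 = 38.9122%

eta = 38.9122%


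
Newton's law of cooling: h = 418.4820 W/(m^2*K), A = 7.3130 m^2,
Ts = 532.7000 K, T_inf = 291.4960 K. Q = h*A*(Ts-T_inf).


dT = 241.2040 K
Q = 418.4820 * 7.3130 * 241.2040 = 738170.7999 W

738170.7999 W


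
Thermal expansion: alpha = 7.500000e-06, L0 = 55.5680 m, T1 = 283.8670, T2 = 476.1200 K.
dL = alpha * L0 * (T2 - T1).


dT = 192.2530 K
dL = 7.500000e-06 * 55.5680 * 192.2530 = 0.080123 m
L_final = 55.648123 m

dL = 0.080123 m


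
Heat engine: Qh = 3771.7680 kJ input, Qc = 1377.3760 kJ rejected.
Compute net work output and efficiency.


W = 3771.7680 - 1377.3760 = 2394.3920 kJ
eta = 2394.3920 / 3771.7680 = 0.6348 = 63.4820%

W = 2394.3920 kJ, eta = 63.4820%


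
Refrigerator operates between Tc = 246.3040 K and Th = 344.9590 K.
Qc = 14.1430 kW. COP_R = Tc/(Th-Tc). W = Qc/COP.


COP = 246.3040 / 98.6550 = 2.4966
W = 14.1430 / 2.4966 = 5.6649 kW

COP = 2.4966, W = 5.6649 kW


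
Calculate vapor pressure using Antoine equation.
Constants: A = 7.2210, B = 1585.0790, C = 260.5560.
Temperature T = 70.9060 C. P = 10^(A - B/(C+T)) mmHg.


C+T = 331.4620
B/(C+T) = 4.7821
log10(P) = 7.2210 - 4.7821 = 2.4389
P = 10^2.4389 = 274.7365 mmHg

274.7365 mmHg


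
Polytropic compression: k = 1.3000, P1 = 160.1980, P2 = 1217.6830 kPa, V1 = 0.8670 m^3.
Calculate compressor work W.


(k-1)/k = 0.2308
(P2/P1)^exp = 1.5969
W = 4.3333 * 160.1980 * 0.8670 * (1.5969 - 1) = 359.2561 kJ

359.2561 kJ


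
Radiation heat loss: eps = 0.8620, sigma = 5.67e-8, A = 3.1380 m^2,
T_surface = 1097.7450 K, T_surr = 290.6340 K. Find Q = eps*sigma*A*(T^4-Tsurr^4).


T^4 = 1.4521e+12
Tsurr^4 = 7.1349e+09
Q = 0.8620 * 5.67e-8 * 3.1380 * 1.4450e+12 = 221620.5478 W

221620.5478 W


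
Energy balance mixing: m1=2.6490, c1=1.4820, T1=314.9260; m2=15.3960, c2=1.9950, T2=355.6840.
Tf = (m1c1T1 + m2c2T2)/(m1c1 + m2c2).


num = 12161.1833
den = 34.6408
Tf = 351.0649 K

351.0649 K


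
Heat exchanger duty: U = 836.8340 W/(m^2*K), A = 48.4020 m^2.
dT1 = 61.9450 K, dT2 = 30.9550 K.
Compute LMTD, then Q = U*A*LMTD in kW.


LMTD = 44.6727 K
Q = 836.8340 * 48.4020 * 44.6727 = 1809442.4284 W = 1809.4424 kW

1809.4424 kW


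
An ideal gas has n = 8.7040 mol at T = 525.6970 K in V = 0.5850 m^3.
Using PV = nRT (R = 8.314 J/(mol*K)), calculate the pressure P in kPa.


P = nRT/V = 8.7040 * 8.314 * 525.6970 / 0.5850
= 38042.0928 / 0.5850 = 65029.2185 Pa = 65.0292 kPa

65.0292 kPa


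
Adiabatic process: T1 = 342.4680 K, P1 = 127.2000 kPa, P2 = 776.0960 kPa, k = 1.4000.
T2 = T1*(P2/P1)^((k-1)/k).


(k-1)/k = 0.2857
(P2/P1)^exp = 1.6765
T2 = 342.4680 * 1.6765 = 574.1536 K

574.1536 K


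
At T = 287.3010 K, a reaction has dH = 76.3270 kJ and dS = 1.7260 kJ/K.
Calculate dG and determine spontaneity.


T*dS = 287.3010 * 1.7260 = 495.8815 kJ
dG = 76.3270 - 495.8815 = -419.5545 kJ (spontaneous)

dG = -419.5545 kJ, spontaneous


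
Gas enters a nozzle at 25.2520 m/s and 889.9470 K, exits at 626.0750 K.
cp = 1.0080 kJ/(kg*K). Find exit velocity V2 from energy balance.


dT = 263.8720 K
2*cp*1000*dT = 531965.9520
V1^2 = 637.6635
V2 = sqrt(532603.6155) = 729.7970 m/s

729.7970 m/s


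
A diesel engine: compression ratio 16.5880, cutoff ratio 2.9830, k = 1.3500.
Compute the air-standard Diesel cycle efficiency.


r^(k-1) = 2.6726
rc^k = 4.3730
eta = 0.5286 = 52.8551%

52.8551%


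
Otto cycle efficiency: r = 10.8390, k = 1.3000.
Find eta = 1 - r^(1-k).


r^(k-1) = 2.0441
eta = 1 - 1/2.0441 = 0.5108 = 51.0781%

51.0781%


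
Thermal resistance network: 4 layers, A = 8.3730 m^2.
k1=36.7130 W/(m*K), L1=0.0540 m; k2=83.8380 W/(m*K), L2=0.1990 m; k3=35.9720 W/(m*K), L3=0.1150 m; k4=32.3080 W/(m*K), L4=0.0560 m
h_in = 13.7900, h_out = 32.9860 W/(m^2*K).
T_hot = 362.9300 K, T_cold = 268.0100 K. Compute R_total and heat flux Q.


R_conv_in = 1/(13.7900*8.3730) = 0.0087
R_1 = 0.0540/(36.7130*8.3730) = 0.0002
R_2 = 0.1990/(83.8380*8.3730) = 0.0003
R_3 = 0.1150/(35.9720*8.3730) = 0.0004
R_4 = 0.0560/(32.3080*8.3730) = 0.0002
R_conv_out = 1/(32.9860*8.3730) = 0.0036
R_total = 0.0133 K/W
Q = 94.9200 / 0.0133 = 7121.1082 W

R_total = 0.0133 K/W, Q = 7121.1082 W


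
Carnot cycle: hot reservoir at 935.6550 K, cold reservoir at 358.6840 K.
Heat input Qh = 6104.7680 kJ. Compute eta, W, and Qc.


eta = 1 - 358.6840/935.6550 = 0.6166
W = 0.6166 * 6104.7680 = 3764.5009 kJ
Qc = 6104.7680 - 3764.5009 = 2340.2671 kJ

eta = 61.6649%, W = 3764.5009 kJ, Qc = 2340.2671 kJ


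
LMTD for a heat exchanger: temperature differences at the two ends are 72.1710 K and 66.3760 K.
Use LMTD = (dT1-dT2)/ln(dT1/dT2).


dT1/dT2 = 1.0873
ln(dT1/dT2) = 0.0837
LMTD = 5.7950 / 0.0837 = 69.2331 K

69.2331 K


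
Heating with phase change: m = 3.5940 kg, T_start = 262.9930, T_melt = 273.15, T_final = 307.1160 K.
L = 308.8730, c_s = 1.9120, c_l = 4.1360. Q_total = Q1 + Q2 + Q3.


Q1 (sensible, solid) = 3.5940 * 1.9120 * 10.1570 = 69.7961 kJ
Q2 (latent) = 3.5940 * 308.8730 = 1110.0896 kJ
Q3 (sensible, liquid) = 3.5940 * 4.1360 * 33.9660 = 504.8973 kJ
Q_total = 1684.7830 kJ

1684.7830 kJ


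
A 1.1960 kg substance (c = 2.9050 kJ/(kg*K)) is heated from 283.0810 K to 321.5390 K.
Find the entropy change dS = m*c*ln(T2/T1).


T2/T1 = 1.1359
ln(T2/T1) = 0.1274
dS = 1.1960 * 2.9050 * 0.1274 = 0.4426 kJ/K

0.4426 kJ/K


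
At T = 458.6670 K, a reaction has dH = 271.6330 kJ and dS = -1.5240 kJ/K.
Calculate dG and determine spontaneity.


T*dS = 458.6670 * -1.5240 = -699.0085 kJ
dG = 271.6330 + 699.0085 = 970.6415 kJ (non-spontaneous)

dG = 970.6415 kJ, non-spontaneous


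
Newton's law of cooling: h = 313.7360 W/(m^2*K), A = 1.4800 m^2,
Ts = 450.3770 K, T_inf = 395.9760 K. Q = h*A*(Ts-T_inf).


dT = 54.4010 K
Q = 313.7360 * 1.4800 * 54.4010 = 25259.9772 W

25259.9772 W


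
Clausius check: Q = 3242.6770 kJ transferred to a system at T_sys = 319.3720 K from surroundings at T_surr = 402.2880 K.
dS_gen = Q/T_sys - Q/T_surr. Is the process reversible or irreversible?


dS_sys = 3242.6770/319.3720 = 10.1533 kJ/K
dS_surr = -3242.6770/402.2880 = -8.0606 kJ/K
dS_gen = 10.1533 - 8.0606 = 2.0927 kJ/K (irreversible)

dS_gen = 2.0927 kJ/K, irreversible


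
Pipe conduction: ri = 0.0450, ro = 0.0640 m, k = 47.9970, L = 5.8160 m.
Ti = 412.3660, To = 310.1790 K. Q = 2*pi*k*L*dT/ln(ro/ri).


dT = 102.1870 K
ln(ro/ri) = 0.3522
Q = 2*pi*47.9970*5.8160*102.1870 / 0.3522 = 508861.1136 W

508861.1136 W


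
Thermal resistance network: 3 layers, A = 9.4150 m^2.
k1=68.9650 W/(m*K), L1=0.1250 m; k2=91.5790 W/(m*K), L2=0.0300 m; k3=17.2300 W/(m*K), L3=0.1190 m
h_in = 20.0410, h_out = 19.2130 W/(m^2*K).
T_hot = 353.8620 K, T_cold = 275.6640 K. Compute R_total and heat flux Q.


R_conv_in = 1/(20.0410*9.4150) = 0.0053
R_1 = 0.1250/(68.9650*9.4150) = 0.0002
R_2 = 0.0300/(91.5790*9.4150) = 3.4794e-05
R_3 = 0.1190/(17.2300*9.4150) = 0.0007
R_conv_out = 1/(19.2130*9.4150) = 0.0055
R_total = 0.0118 K/W
Q = 78.1980 / 0.0118 = 6633.1908 W

R_total = 0.0118 K/W, Q = 6633.1908 W


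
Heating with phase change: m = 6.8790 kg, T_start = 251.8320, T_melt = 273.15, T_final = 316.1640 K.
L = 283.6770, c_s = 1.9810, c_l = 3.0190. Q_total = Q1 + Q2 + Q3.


Q1 (sensible, solid) = 6.8790 * 1.9810 * 21.3180 = 290.5068 kJ
Q2 (latent) = 6.8790 * 283.6770 = 1951.4141 kJ
Q3 (sensible, liquid) = 6.8790 * 3.0190 * 43.0140 = 893.3019 kJ
Q_total = 3135.2227 kJ

3135.2227 kJ


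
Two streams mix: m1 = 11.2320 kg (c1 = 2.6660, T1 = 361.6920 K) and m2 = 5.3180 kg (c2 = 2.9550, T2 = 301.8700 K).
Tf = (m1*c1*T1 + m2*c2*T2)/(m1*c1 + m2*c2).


num = 15574.4839
den = 45.6592
Tf = 341.1028 K

341.1028 K


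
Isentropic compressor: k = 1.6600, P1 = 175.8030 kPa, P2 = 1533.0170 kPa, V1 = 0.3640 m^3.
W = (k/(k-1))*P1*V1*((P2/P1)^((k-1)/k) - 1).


(k-1)/k = 0.3976
(P2/P1)^exp = 2.3656
W = 2.5152 * 175.8030 * 0.3640 * (2.3656 - 1) = 219.7943 kJ

219.7943 kJ


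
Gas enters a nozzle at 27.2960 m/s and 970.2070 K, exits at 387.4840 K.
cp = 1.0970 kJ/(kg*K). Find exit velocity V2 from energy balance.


dT = 582.7230 K
2*cp*1000*dT = 1278494.2620
V1^2 = 745.0716
V2 = sqrt(1279239.3336) = 1131.0346 m/s

1131.0346 m/s


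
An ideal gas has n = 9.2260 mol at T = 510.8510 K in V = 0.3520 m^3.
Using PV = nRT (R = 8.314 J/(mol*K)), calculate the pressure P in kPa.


P = nRT/V = 9.2260 * 8.314 * 510.8510 / 0.3520
= 39184.8076 / 0.3520 = 111320.4760 Pa = 111.3205 kPa

111.3205 kPa


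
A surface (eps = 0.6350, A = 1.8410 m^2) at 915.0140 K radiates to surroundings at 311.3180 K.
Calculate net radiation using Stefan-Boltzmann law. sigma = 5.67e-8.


T^4 = 7.0099e+11
Tsurr^4 = 9.3933e+09
Q = 0.6350 * 5.67e-8 * 1.8410 * 6.9160e+11 = 45841.9015 W

45841.9015 W


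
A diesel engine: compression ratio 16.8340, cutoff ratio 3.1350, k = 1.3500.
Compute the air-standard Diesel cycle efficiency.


r^(k-1) = 2.6864
rc^k = 4.6765
eta = 0.5252 = 52.5171%

52.5171%


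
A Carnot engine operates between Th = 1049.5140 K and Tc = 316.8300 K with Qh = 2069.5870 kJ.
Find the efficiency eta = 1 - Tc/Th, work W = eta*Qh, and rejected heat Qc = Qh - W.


eta = 1 - 316.8300/1049.5140 = 0.6981
W = 0.6981 * 2069.5870 = 1444.8147 kJ
Qc = 2069.5870 - 1444.8147 = 624.7723 kJ

eta = 69.8117%, W = 1444.8147 kJ, Qc = 624.7723 kJ


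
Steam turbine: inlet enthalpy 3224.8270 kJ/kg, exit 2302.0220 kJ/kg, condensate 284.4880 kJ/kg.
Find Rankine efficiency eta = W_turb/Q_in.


W = 922.8050 kJ/kg
Q_in = 2940.3390 kJ/kg
eta = 0.3138 = 31.3843%

eta = 31.3843%


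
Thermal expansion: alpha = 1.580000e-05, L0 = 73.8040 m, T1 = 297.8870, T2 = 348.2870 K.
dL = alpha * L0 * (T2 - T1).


dT = 50.4000 K
dL = 1.580000e-05 * 73.8040 * 50.4000 = 0.058772 m
L_final = 73.862772 m

dL = 0.058772 m


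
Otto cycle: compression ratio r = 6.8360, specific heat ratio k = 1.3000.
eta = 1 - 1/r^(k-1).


r^(k-1) = 1.7801
eta = 1 - 1/1.7801 = 0.4382 = 43.8229%

43.8229%


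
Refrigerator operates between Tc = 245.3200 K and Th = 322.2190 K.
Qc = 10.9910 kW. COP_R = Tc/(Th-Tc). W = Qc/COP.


COP = 245.3200 / 76.8990 = 3.1902
W = 10.9910 / 3.1902 = 3.4453 kW

COP = 3.1902, W = 3.4453 kW


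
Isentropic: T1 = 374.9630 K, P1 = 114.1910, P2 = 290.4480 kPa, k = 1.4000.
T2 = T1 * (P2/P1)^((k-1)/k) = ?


(k-1)/k = 0.2857
(P2/P1)^exp = 1.3057
T2 = 374.9630 * 1.3057 = 489.5842 K

489.5842 K


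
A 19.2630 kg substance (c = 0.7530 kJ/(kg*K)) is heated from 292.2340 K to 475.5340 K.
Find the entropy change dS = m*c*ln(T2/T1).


T2/T1 = 1.6272
ln(T2/T1) = 0.4869
dS = 19.2630 * 0.7530 * 0.4869 = 7.0623 kJ/K

7.0623 kJ/K


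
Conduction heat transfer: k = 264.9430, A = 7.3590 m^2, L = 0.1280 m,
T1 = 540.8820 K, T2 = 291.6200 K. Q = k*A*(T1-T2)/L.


dT = 249.2620 K
Q = 264.9430 * 7.3590 * 249.2620 / 0.1280 = 3796796.8296 W

3796796.8296 W


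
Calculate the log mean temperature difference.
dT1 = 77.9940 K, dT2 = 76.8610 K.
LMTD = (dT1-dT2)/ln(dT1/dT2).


dT1/dT2 = 1.0147
ln(dT1/dT2) = 0.0146
LMTD = 1.1330 / 0.0146 = 77.4261 K

77.4261 K


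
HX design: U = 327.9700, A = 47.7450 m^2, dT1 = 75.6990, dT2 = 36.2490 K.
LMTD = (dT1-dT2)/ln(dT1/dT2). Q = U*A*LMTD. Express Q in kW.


LMTD = 53.5748 K
Q = 327.9700 * 47.7450 * 53.5748 = 838924.4904 W = 838.9245 kW

838.9245 kW


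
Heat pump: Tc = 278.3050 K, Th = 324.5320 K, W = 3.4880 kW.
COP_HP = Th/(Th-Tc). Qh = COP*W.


COP = 324.5320 / 46.2270 = 7.0204
Qh = 7.0204 * 3.4880 = 24.4872 kW

COP = 7.0204, Qh = 24.4872 kW


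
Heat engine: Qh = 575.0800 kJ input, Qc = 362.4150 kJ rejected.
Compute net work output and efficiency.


W = 575.0800 - 362.4150 = 212.6650 kJ
eta = 212.6650 / 575.0800 = 0.3698 = 36.9801%

W = 212.6650 kJ, eta = 36.9801%


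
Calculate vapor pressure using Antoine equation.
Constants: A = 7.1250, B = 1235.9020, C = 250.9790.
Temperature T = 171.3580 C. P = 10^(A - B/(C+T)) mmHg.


C+T = 422.3370
B/(C+T) = 2.9263
log10(P) = 7.1250 - 2.9263 = 4.1987
P = 10^4.1987 = 15800.0764 mmHg

15800.0764 mmHg


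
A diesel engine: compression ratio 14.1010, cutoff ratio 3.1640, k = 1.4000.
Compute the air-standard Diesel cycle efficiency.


r^(k-1) = 2.8820
rc^k = 5.0157
eta = 0.5401 = 54.0087%

54.0087%


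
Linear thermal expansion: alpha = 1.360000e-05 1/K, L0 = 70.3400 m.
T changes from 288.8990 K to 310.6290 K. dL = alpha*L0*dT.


dT = 21.7300 K
dL = 1.360000e-05 * 70.3400 * 21.7300 = 0.020787 m
L_final = 70.360787 m

dL = 0.020787 m


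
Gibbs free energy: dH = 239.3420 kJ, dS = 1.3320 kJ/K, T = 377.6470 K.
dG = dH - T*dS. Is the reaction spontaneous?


T*dS = 377.6470 * 1.3320 = 503.0258 kJ
dG = 239.3420 - 503.0258 = -263.6838 kJ (spontaneous)

dG = -263.6838 kJ, spontaneous


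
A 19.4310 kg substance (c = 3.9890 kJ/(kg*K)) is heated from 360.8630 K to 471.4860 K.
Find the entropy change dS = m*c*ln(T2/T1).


T2/T1 = 1.3066
ln(T2/T1) = 0.2674
dS = 19.4310 * 3.9890 * 0.2674 = 20.7255 kJ/K

20.7255 kJ/K


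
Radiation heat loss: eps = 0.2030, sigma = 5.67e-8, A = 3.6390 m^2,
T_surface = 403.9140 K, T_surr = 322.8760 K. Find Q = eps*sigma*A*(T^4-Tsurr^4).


T^4 = 2.6617e+10
Tsurr^4 = 1.0868e+10
Q = 0.2030 * 5.67e-8 * 3.6390 * 1.5749e+10 = 659.6488 W

659.6488 W


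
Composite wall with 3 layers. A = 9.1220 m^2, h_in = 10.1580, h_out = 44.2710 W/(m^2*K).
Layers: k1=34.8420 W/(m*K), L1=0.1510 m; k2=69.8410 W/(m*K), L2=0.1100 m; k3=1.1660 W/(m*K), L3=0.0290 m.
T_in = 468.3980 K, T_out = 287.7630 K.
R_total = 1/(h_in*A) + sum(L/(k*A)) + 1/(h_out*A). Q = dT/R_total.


R_conv_in = 1/(10.1580*9.1220) = 0.0108
R_1 = 0.1510/(34.8420*9.1220) = 0.0005
R_2 = 0.1100/(69.8410*9.1220) = 0.0002
R_3 = 0.0290/(1.1660*9.1220) = 0.0027
R_conv_out = 1/(44.2710*9.1220) = 0.0025
R_total = 0.0166 K/W
Q = 180.6350 / 0.0166 = 10853.8343 W

R_total = 0.0166 K/W, Q = 10853.8343 W


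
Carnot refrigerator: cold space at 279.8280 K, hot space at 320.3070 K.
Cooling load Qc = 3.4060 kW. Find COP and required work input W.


COP = 279.8280 / 40.4790 = 6.9129
W = 3.4060 / 6.9129 = 0.4927 kW

COP = 6.9129, W = 0.4927 kW


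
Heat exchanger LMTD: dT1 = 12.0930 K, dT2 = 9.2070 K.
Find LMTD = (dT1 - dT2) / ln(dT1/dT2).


dT1/dT2 = 1.3135
ln(dT1/dT2) = 0.2727
LMTD = 2.8860 / 0.2727 = 10.5845 K

10.5845 K


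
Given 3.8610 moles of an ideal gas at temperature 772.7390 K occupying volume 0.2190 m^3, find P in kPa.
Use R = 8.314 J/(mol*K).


P = nRT/V = 3.8610 * 8.314 * 772.7390 / 0.2190
= 24805.1954 / 0.2190 = 113265.7326 Pa = 113.2657 kPa

113.2657 kPa


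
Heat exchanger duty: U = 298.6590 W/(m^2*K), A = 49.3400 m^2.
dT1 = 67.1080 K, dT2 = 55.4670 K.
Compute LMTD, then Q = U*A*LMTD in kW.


LMTD = 61.1028 K
Q = 298.6590 * 49.3400 * 61.1028 = 900400.7275 W = 900.4007 kW

900.4007 kW


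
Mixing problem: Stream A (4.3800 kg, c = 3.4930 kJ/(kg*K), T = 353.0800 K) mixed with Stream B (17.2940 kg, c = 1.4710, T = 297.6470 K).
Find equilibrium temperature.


num = 12973.8741
den = 40.7388
Tf = 318.4647 K

318.4647 K


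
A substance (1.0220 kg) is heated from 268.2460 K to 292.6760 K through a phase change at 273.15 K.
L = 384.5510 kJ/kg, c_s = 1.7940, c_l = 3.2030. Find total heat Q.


Q1 (sensible, solid) = 1.0220 * 1.7940 * 4.9040 = 8.9913 kJ
Q2 (latent) = 1.0220 * 384.5510 = 393.0111 kJ
Q3 (sensible, liquid) = 1.0220 * 3.2030 * 19.5260 = 63.9177 kJ
Q_total = 465.9201 kJ

465.9201 kJ


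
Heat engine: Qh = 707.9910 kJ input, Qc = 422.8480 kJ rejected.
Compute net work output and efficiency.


W = 707.9910 - 422.8480 = 285.1430 kJ
eta = 285.1430 / 707.9910 = 0.4027 = 40.2749%

W = 285.1430 kJ, eta = 40.2749%


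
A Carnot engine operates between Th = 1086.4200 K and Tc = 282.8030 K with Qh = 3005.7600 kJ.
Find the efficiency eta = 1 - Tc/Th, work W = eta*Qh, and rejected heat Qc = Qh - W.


eta = 1 - 282.8030/1086.4200 = 0.7397
W = 0.7397 * 3005.7600 = 2223.3389 kJ
Qc = 3005.7600 - 2223.3389 = 782.4211 kJ

eta = 73.9693%, W = 2223.3389 kJ, Qc = 782.4211 kJ


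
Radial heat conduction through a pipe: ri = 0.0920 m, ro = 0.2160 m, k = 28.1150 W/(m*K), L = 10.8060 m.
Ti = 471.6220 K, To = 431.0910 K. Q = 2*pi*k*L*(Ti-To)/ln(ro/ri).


dT = 40.5310 K
ln(ro/ri) = 0.8535
Q = 2*pi*28.1150*10.8060*40.5310 / 0.8535 = 90650.8514 W

90650.8514 W


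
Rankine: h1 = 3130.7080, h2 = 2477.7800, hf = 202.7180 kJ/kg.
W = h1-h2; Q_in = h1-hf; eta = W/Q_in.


W = 652.9280 kJ/kg
Q_in = 2927.9900 kJ/kg
eta = 0.2230 = 22.2995%

eta = 22.2995%


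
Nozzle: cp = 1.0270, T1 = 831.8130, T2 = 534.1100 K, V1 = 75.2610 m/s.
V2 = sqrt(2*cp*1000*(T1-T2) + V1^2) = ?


dT = 297.7030 K
2*cp*1000*dT = 611481.9620
V1^2 = 5664.2181
V2 = sqrt(617146.1801) = 785.5865 m/s

785.5865 m/s


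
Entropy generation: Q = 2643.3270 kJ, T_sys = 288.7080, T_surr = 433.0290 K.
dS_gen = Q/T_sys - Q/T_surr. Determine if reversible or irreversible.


dS_sys = 2643.3270/288.7080 = 9.1557 kJ/K
dS_surr = -2643.3270/433.0290 = -6.1043 kJ/K
dS_gen = 9.1557 - 6.1043 = 3.0514 kJ/K (irreversible)

dS_gen = 3.0514 kJ/K, irreversible


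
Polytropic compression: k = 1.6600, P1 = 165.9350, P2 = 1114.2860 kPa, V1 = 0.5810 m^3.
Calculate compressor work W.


(k-1)/k = 0.3976
(P2/P1)^exp = 2.1322
W = 2.5152 * 165.9350 * 0.5810 * (2.1322 - 1) = 274.5405 kJ

274.5405 kJ


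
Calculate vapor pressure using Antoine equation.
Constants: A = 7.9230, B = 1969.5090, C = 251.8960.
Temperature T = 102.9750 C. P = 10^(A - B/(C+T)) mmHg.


C+T = 354.8710
B/(C+T) = 5.5499
log10(P) = 7.9230 - 5.5499 = 2.3731
P = 10^2.3731 = 236.0862 mmHg

236.0862 mmHg


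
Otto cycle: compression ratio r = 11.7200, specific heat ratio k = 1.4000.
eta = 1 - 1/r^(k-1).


r^(k-1) = 2.6765
eta = 1 - 1/2.6765 = 0.6264 = 62.6381%

62.6381%


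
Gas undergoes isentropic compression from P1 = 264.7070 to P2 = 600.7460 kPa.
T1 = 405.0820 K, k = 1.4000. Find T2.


(k-1)/k = 0.2857
(P2/P1)^exp = 1.2638
T2 = 405.0820 * 1.2638 = 511.9599 K

511.9599 K


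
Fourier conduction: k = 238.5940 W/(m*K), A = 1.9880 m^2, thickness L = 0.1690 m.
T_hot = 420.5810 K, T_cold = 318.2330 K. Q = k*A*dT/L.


dT = 102.3480 K
Q = 238.5940 * 1.9880 * 102.3480 / 0.1690 = 287255.6331 W

287255.6331 W


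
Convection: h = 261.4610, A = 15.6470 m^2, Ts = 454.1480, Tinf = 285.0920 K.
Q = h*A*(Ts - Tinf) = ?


dT = 169.0560 K
Q = 261.4610 * 15.6470 * 169.0560 = 691621.6656 W

691621.6656 W


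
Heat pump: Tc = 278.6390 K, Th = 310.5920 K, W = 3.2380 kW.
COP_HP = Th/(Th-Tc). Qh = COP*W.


COP = 310.5920 / 31.9530 = 9.7203
Qh = 9.7203 * 3.2380 = 31.4743 kW

COP = 9.7203, Qh = 31.4743 kW


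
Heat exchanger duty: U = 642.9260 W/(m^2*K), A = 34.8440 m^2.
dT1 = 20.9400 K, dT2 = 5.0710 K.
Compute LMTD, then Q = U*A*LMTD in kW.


LMTD = 11.1901 K
Q = 642.9260 * 34.8440 * 11.1901 = 250682.8375 W = 250.6828 kW

250.6828 kW


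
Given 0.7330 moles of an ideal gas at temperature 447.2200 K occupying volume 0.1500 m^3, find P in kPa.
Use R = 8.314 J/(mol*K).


P = nRT/V = 0.7330 * 8.314 * 447.2200 / 0.1500
= 2725.4311 / 0.1500 = 18169.5409 Pa = 18.1695 kPa

18.1695 kPa


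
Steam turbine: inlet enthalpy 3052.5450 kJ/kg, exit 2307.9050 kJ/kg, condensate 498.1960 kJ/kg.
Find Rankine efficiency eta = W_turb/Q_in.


W = 744.6400 kJ/kg
Q_in = 2554.3490 kJ/kg
eta = 0.2915 = 29.1519%

eta = 29.1519%


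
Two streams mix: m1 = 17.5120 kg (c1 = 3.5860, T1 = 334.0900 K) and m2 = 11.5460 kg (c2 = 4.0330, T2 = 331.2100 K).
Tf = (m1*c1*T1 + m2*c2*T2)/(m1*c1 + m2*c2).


num = 36402.9941
den = 109.3631
Tf = 332.8637 K

332.8637 K


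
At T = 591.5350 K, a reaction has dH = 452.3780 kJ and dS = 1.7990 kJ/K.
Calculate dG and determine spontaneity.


T*dS = 591.5350 * 1.7990 = 1064.1715 kJ
dG = 452.3780 - 1064.1715 = -611.7935 kJ (spontaneous)

dG = -611.7935 kJ, spontaneous


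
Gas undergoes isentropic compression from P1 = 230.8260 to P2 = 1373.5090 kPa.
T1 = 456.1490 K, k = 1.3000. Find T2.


(k-1)/k = 0.2308
(P2/P1)^exp = 1.5092
T2 = 456.1490 * 1.5092 = 688.4118 K

688.4118 K


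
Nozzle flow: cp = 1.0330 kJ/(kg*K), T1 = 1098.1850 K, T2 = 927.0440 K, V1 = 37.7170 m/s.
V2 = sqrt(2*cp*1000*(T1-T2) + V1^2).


dT = 171.1410 K
2*cp*1000*dT = 353577.3060
V1^2 = 1422.5721
V2 = sqrt(354999.8781) = 595.8187 m/s

595.8187 m/s


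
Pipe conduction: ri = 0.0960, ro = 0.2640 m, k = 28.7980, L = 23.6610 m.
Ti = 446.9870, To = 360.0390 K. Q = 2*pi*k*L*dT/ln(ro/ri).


dT = 86.9480 K
ln(ro/ri) = 1.0116
Q = 2*pi*28.7980*23.6610*86.9480 / 1.0116 = 367981.2378 W

367981.2378 W


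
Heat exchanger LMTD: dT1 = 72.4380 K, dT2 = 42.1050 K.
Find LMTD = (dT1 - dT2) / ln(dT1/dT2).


dT1/dT2 = 1.7204
ln(dT1/dT2) = 0.5426
LMTD = 30.3330 / 0.5426 = 55.9067 K

55.9067 K


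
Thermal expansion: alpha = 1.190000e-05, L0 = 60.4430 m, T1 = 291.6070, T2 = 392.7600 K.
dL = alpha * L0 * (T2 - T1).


dT = 101.1530 K
dL = 1.190000e-05 * 60.4430 * 101.1530 = 0.072756 m
L_final = 60.515756 m

dL = 0.072756 m


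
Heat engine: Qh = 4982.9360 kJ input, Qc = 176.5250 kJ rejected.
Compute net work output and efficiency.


W = 4982.9360 - 176.5250 = 4806.4110 kJ
eta = 4806.4110 / 4982.9360 = 0.9646 = 96.4574%

W = 4806.4110 kJ, eta = 96.4574%


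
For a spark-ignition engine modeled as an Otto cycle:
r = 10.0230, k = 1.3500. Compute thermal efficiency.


r^(k-1) = 2.2405
eta = 1 - 1/2.2405 = 0.5537 = 55.3675%

55.3675%


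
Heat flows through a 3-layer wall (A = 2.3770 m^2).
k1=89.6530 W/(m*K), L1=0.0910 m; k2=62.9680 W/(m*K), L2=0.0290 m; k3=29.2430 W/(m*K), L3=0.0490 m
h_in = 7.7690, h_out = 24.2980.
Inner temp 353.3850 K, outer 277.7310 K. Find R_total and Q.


R_conv_in = 1/(7.7690*2.3770) = 0.0542
R_1 = 0.0910/(89.6530*2.3770) = 0.0004
R_2 = 0.0290/(62.9680*2.3770) = 0.0002
R_3 = 0.0490/(29.2430*2.3770) = 0.0007
R_conv_out = 1/(24.2980*2.3770) = 0.0173
R_total = 0.0728 K/W
Q = 75.6540 / 0.0728 = 1039.3358 W

R_total = 0.0728 K/W, Q = 1039.3358 W


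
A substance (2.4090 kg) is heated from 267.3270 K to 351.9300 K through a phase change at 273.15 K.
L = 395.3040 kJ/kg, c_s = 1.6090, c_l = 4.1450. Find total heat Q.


Q1 (sensible, solid) = 2.4090 * 1.6090 * 5.8230 = 22.5704 kJ
Q2 (latent) = 2.4090 * 395.3040 = 952.2873 kJ
Q3 (sensible, liquid) = 2.4090 * 4.1450 * 78.7800 = 786.6423 kJ
Q_total = 1761.5001 kJ

1761.5001 kJ


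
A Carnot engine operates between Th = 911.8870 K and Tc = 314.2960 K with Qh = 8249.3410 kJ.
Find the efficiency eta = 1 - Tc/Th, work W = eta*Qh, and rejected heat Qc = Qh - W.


eta = 1 - 314.2960/911.8870 = 0.6553
W = 0.6553 * 8249.3410 = 5406.0777 kJ
Qc = 8249.3410 - 5406.0777 = 2843.2633 kJ

eta = 65.5334%, W = 5406.0777 kJ, Qc = 2843.2633 kJ


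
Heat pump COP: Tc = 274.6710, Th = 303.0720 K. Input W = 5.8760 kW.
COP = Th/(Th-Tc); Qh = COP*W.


COP = 303.0720 / 28.4010 = 10.6712
Qh = 10.6712 * 5.8760 = 62.7038 kW

COP = 10.6712, Qh = 62.7038 kW


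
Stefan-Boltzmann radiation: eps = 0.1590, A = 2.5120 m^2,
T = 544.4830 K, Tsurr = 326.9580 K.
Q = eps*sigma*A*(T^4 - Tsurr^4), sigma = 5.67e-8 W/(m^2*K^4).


T^4 = 8.7890e+10
Tsurr^4 = 1.1428e+10
Q = 0.1590 * 5.67e-8 * 2.5120 * 7.6462e+10 = 1731.5831 W

1731.5831 W


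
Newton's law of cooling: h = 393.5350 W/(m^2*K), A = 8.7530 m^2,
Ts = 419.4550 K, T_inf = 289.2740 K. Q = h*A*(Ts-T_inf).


dT = 130.1810 K
Q = 393.5350 * 8.7530 * 130.1810 = 448423.0159 W

448423.0159 W


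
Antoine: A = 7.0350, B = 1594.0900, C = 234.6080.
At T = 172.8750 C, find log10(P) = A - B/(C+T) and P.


C+T = 407.4830
B/(C+T) = 3.9120
log10(P) = 7.0350 - 3.9120 = 3.1230
P = 10^3.1230 = 1327.2707 mmHg

1327.2707 mmHg


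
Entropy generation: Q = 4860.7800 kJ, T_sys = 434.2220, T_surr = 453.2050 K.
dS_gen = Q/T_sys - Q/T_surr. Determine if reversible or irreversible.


dS_sys = 4860.7800/434.2220 = 11.1942 kJ/K
dS_surr = -4860.7800/453.2050 = -10.7253 kJ/K
dS_gen = 11.1942 - 10.7253 = 0.4689 kJ/K (irreversible)

dS_gen = 0.4689 kJ/K, irreversible


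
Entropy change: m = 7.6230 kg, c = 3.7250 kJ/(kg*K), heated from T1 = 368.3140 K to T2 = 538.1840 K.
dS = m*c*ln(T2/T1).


T2/T1 = 1.4612
ln(T2/T1) = 0.3793
dS = 7.6230 * 3.7250 * 0.3793 = 10.7695 kJ/K

10.7695 kJ/K


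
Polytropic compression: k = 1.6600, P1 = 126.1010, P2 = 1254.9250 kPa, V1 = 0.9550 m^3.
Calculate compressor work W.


(k-1)/k = 0.3976
(P2/P1)^exp = 2.4932
W = 2.5152 * 126.1010 * 0.9550 * (2.4932 - 1) = 452.2730 kJ

452.2730 kJ


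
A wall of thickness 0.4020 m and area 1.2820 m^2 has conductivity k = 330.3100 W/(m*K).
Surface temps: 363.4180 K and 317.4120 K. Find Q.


dT = 46.0060 K
Q = 330.3100 * 1.2820 * 46.0060 / 0.4020 = 48461.6469 W

48461.6469 W


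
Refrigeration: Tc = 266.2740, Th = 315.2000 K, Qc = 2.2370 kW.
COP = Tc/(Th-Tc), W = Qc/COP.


COP = 266.2740 / 48.9260 = 5.4424
W = 2.2370 / 5.4424 = 0.4110 kW

COP = 5.4424, W = 0.4110 kW


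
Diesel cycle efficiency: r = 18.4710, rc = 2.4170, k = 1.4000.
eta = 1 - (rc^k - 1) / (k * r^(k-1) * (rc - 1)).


r^(k-1) = 3.2107
rc^k = 3.4402
eta = 0.6169 = 61.6879%

61.6879%


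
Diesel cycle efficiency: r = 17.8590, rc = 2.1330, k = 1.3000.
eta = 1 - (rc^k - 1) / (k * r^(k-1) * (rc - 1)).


r^(k-1) = 2.3744
rc^k = 2.6772
eta = 0.5204 = 52.0414%

52.0414%


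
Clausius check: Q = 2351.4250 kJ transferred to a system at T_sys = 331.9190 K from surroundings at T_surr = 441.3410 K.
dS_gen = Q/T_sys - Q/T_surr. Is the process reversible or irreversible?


dS_sys = 2351.4250/331.9190 = 7.0843 kJ/K
dS_surr = -2351.4250/441.3410 = -5.3279 kJ/K
dS_gen = 7.0843 - 5.3279 = 1.7564 kJ/K (irreversible)

dS_gen = 1.7564 kJ/K, irreversible


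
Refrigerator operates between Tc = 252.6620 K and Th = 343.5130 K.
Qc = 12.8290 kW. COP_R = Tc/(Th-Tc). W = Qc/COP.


COP = 252.6620 / 90.8510 = 2.7811
W = 12.8290 / 2.7811 = 4.6130 kW

COP = 2.7811, W = 4.6130 kW
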